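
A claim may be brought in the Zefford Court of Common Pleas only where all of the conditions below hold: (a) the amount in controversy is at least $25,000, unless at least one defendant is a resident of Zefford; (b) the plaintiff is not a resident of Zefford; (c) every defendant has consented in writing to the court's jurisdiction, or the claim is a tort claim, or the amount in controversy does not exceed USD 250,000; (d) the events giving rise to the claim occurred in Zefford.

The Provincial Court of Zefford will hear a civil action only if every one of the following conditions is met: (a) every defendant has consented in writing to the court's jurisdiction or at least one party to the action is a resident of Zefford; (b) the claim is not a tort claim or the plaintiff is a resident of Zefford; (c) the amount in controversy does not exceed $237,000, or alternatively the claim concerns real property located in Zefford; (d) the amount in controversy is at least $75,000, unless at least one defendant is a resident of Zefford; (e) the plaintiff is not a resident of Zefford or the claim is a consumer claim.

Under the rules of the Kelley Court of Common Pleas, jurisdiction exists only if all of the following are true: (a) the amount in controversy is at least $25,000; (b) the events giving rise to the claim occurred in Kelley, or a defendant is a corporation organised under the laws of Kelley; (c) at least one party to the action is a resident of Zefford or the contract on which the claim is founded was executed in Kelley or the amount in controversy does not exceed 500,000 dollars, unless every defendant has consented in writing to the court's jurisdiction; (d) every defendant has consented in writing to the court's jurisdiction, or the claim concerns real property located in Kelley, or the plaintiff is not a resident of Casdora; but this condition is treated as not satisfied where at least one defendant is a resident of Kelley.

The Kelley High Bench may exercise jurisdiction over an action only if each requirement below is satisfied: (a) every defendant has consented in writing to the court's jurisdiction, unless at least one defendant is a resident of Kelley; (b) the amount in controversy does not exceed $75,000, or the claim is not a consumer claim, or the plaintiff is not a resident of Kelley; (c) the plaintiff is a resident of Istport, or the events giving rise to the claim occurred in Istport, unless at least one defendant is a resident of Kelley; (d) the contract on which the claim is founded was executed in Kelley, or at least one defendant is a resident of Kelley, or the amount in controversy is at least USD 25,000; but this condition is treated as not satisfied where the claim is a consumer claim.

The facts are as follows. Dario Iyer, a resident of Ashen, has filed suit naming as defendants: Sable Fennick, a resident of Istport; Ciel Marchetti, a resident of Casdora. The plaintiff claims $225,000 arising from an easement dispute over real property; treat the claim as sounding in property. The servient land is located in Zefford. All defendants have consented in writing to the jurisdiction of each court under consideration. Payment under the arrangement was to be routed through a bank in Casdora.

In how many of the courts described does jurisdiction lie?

The Zefford Court of Common Pleas:
  (a) The amount in controversy is USD 225,000, which meets the $25,000 floor. Condition met.
  (b) The plaintiff resides in Ashen, which is not Zefford. Satisfied.
  (c) Every defendant has filed written consent, so one alternative holds. Met.
  (d) The operative events occurred in Zefford. Condition met.
  → All conditions met; jurisdiction exists.
The Provincial Court of Zefford:
  (a) Every defendant has filed written consent, so one alternative holds. Condition met.
  (b) The claim is a property claim, not a tort claim, so one alternative holds. Satisfied.
  (c) The amount in controversy is USD 225,000, within the $237,000 ceiling, which satisfies one of the alternatives. Met.
  (d) The amount in controversy is USD 225,000, which meets the $75,000 floor. Met.
  (e) The plaintiff resides in Ashen, which is not Zefford, so this disjunct is met. Met.
  → Jurisdiction lies.
The Kelley Court of Common Pleas:
  (a) The amount in controversy is $225,000, which meets the $25,000 floor. Satisfied.
  (b) The operative events occurred in Zefford, not Kelley; no defendant is a corporation — none of the alternatives is met. Condition not met.
  (c) The amount in controversy is 225,000 dollars, within the 500,000 dollars ceiling, so one alternative holds. Met.
  (d) Every defendant has filed written consent, which satisfies one of the alternatives. The exception is not triggered, since no defendant resides in Kelley (they reside in Istport, Casdora). Met.
  → No jurisdiction.
The Kelley High Bench:
  (a) Every defendant has filed written consent. Met.
  (b) The claim is a property claim, not a consumer claim — that alternative is enough. Satisfied.
  (c) The plaintiff resides in Ashen, not Istport; the operative events occurred in Zefford, not Istport — every alternative fails. And no defendant resides in Kelley (they reside in Istport, Casdora), so the proviso does not save it. Not met.
  (d) The amount in controversy is USD 225,000, which meets the USD 25,000 floor — that alternative is enough. The carve-out does not apply: the claim is a property claim, not a consumer claim. Condition met.
  → No jurisdiction.
Courts with jurisdiction: the Zefford Court of Common Pleas, the Provincial Court of Zefford — 2 in total.

2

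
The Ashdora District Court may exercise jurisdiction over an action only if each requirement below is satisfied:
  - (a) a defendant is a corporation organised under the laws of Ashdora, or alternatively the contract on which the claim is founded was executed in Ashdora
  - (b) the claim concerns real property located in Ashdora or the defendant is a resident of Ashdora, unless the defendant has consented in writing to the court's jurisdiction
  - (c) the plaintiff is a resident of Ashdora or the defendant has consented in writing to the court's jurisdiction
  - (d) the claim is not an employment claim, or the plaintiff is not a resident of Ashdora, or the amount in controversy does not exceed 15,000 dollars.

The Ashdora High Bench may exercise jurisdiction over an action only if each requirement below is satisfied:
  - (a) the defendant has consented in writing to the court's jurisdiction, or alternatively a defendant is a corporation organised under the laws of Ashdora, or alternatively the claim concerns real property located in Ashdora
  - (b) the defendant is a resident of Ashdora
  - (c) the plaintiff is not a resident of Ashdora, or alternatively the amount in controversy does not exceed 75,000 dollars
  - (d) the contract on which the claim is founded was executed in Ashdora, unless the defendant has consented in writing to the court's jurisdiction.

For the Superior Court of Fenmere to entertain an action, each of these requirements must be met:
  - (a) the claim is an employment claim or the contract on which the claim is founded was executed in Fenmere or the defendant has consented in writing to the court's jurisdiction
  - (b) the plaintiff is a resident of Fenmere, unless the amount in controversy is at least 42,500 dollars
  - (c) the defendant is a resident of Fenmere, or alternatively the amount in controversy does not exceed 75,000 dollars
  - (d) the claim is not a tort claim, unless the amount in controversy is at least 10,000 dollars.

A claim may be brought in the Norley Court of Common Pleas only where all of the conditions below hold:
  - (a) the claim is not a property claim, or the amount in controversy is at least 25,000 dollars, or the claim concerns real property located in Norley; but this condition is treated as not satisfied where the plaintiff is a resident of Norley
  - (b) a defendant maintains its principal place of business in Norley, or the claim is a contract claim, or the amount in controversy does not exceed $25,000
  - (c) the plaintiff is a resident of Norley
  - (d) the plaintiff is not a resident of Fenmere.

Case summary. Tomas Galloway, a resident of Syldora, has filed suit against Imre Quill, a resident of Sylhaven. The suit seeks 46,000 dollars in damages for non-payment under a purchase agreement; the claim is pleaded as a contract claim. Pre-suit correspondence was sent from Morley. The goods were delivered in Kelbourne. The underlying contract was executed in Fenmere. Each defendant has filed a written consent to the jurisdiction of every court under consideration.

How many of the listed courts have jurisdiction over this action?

The Ashdora District Court:
  (a) No defendant is a corporation; the contract was executed in Fenmere, not Ashdora — no alternative holds. Condition not met.
  (b) The claim does not concern real property; the defendant resides in Sylhaven, not Ashdora — no alternative holds. But every defendant has filed written consent, and the 'unless' clause therefore excuses the requirement. Met.
  (c) Every defendant has filed written consent, which satisfies one of the alternatives. Satisfied.
  (d) The claim is a contract claim, not an employment claim, which satisfies one of the alternatives. Condition met.
  → Not every requirement is met — no jurisdiction.
The Ashdora High Bench:
  (a) Every defendant has filed written consent — that alternative is enough. Met.
  (b) The defendant resides in Sylhaven, not Ashdora. Condition not met.
  (c) The plaintiff resides in Syldora, which is not Ashdora, so this disjunct is met. Condition met.
  (d) The contract was executed in Fenmere, not Ashdora. The proviso rescues it, though: every defendant has filed written consent. Condition met.
  → At least one condition fails; no jurisdiction.
The Superior Court of Fenmere:
  (a) The contract was executed in Fenmere — that alternative is enough. Condition met.
  (b) The plaintiff resides in Syldora, not Fenmere. But the amount in controversy is USD 46,000, which meets the 42,500 dollars floor, and the 'unless' clause therefore excuses the requirement. Condition met.
  (c) The amount in controversy is 46,000 dollars, within the 75,000 dollars ceiling — that alternative is enough. Satisfied.
  (d) The claim is a contract claim, not a tort claim. Condition met.
  → All conditions met; jurisdiction exists.
The Norley Court of Common Pleas:
  (a) The claim is a contract claim, not a property claim, so this disjunct is met. And the carve-out is inapplicable — the plaintiff resides in Syldora, not Norley. Met.
  (b) The claim is a contract claim, so one alternative holds. Satisfied.
  (c) The plaintiff resides in Syldora, not Norley. Not satisfied.
  (d) The plaintiff resides in Syldora, which is not Fenmere. Satisfied.
  → At least one condition fails; no jurisdiction.
Courts with jurisdiction: the Superior Court of Fenmere — 1 in total.

1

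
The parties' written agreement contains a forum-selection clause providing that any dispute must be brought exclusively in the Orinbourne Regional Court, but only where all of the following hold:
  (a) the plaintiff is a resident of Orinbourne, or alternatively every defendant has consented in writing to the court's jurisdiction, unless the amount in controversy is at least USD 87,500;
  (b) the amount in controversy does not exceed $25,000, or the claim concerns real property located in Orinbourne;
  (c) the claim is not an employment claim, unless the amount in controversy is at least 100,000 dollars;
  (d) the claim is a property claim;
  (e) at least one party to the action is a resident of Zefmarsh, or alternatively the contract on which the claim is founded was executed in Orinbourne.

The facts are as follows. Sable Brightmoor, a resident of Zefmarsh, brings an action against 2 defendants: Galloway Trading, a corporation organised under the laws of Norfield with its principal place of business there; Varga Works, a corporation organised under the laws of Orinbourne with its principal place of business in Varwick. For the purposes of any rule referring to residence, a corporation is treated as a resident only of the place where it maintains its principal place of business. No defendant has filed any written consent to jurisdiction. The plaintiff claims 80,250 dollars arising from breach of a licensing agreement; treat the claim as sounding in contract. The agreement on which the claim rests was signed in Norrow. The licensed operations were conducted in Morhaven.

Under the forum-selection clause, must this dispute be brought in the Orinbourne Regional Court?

No

The Orinbourne Regional Court:
  (a) The plaintiff resides in Zefmarsh, not Orinbourne; no such written consent has been filed — no alternative holds. And the amount in controversy is 80,250 dollars, below the USD 87,500 floor, so the proviso does not save it. Condition not met.
  (b) The amount in controversy is USD 80,250, above the 25,000 dollars ceiling; the claim does not concern real property — every alternative fails. Condition not met.
  (c) The claim is a contract claim, not an employment claim. Satisfied.
  (d) The claim is a contract claim, not a property claim. Not met.
  (e) Sable Brightmoor resides in Zefmarsh, which satisfies one of the alternatives. Met.
  → The clause does not apply.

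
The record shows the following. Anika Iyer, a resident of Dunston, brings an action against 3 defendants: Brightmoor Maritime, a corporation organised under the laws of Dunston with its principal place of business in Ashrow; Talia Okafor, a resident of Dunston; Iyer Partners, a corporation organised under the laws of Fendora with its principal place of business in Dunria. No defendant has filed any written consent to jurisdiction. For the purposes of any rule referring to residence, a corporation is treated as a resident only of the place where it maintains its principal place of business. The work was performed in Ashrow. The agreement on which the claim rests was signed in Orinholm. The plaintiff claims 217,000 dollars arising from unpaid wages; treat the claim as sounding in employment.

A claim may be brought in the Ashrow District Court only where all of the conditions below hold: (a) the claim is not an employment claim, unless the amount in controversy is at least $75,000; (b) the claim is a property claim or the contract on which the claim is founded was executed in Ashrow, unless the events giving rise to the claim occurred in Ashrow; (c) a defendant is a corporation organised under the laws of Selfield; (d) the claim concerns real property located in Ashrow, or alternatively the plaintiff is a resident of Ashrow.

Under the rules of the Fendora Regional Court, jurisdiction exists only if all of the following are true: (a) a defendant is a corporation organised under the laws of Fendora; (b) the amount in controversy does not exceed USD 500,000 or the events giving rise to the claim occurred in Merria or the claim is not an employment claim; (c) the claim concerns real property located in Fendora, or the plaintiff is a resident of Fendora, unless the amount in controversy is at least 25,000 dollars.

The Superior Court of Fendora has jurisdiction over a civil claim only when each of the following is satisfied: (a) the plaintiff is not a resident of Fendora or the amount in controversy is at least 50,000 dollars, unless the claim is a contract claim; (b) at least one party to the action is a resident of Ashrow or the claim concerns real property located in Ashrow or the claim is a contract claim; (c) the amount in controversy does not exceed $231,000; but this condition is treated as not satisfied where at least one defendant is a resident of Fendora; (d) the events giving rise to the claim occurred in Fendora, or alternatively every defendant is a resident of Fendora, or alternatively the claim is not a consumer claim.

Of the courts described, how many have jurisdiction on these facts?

2

The Ashrow District Court:
  (a) The claim is an employment claim. But the amount in controversy is $217,000, which meets the $75,000 floor, and the 'unless' clause therefore excuses the requirement. Satisfied.
  (b) The claim is an employment claim, not a property claim; the contract was executed in Orinholm, not Ashrow — none of the alternatives is met. However, the operative events occurred in Ashrow, so the 'unless' proviso supplies this condition. Satisfied.
  (c) The corporate defendant(s) are organised in Dunston, Fendora, not Selfield. Fails.
  (d) The claim does not concern real property; the plaintiff resides in Dunston, not Ashrow — none of the alternatives is met. Not satisfied.
  → At least one condition fails; no jurisdiction.
The Fendora Regional Court:
  (a) Iyer Partners is organised under the laws of Fendora. Condition met.
  (b) The amount in controversy is $217,000, within the 500,000 dollars ceiling, so one alternative holds. Met.
  (c) The claim does not concern real property; the plaintiff resides in Dunston, not Fendora — none of the alternatives is met. But the amount in controversy is USD 217,000, which meets the USD 25,000 floor, and the 'unless' clause therefore excuses the requirement. Met.
  → All conditions met; jurisdiction exists.
The Superior Court of Fendora:
  (a) The plaintiff resides in Dunston, which is not Fendora, so this disjunct is met. Met.
  (b) Brightmoor Maritime resides in Ashrow, so this disjunct is met. Satisfied.
  (c) The amount in controversy is USD 217,000, within the USD 231,000 ceiling. The exception is not triggered, since no defendant resides in Fendora (they reside in Ashrow, Dunston, Dunria). Met.
  (d) The claim is an employment claim, not a consumer claim, so this disjunct is met. Satisfied.
  → Jurisdiction lies.
Courts with jurisdiction: the Fendora Regional Court, the Superior Court of Fendora — 2 in total.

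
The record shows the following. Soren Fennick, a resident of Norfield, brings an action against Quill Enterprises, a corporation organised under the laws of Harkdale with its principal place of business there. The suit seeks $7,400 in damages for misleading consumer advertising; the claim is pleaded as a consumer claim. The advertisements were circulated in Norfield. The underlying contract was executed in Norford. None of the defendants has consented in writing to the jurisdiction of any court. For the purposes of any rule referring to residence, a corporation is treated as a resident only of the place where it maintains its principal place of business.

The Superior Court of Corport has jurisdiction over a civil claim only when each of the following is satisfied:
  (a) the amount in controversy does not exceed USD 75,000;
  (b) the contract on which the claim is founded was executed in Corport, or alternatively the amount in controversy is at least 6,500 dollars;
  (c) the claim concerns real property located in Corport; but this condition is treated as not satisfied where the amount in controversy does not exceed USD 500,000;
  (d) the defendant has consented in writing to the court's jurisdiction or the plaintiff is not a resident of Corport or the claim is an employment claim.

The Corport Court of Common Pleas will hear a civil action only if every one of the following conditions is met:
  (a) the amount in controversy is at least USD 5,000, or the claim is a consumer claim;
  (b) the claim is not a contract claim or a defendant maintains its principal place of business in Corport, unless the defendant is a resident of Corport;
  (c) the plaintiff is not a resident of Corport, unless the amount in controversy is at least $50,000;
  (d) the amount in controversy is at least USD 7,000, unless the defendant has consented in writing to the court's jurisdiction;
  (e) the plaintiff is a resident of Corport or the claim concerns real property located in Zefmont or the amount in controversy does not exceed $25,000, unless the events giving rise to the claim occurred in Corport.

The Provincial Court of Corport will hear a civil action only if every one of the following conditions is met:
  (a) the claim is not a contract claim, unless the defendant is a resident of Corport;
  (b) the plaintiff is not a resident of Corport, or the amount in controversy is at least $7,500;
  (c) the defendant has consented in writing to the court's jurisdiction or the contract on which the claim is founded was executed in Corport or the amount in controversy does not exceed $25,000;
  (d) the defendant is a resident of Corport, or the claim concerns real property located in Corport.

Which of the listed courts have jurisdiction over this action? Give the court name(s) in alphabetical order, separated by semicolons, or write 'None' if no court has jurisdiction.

the Corport Court of Common Pleas

The Superior Court of Corport:
  (a) The amount in controversy is $7,400, within the USD 75,000 ceiling. Satisfied.
  (b) The amount in controversy is USD 7,400, which meets the $6,500 floor, which satisfies one of the alternatives. Met.
  (c) The claim does not concern real property. Not satisfied.
  (d) The plaintiff resides in Norfield, which is not Corport — that alternative is enough. Satisfied.
  → No jurisdiction.
The Corport Court of Common Pleas:
  (a) The amount in controversy is $7,400, which meets the USD 5,000 floor — that alternative is enough. Condition met.
  (b) The claim is a consumer claim, not a contract claim, so one alternative holds. Met.
  (c) The plaintiff resides in Norfield, which is not Corport. Met.
  (d) The amount in controversy is 7,400 dollars, which meets the 7,000 dollars floor. Satisfied.
  (e) The amount in controversy is $7,400, within the 25,000 dollars ceiling, so one alternative holds. Satisfied.
  → Every requirement is satisfied — jurisdiction.
The Provincial Court of Corport:
  (a) The claim is a consumer claim, not a contract claim. Condition met.
  (b) The plaintiff resides in Norfield, which is not Corport, so this disjunct is met. Condition met.
  (c) The amount in controversy is 7,400 dollars, within the $25,000 ceiling — that alternative is enough. Condition met.
  (d) The defendant resides in Harkdale, not Corport; the claim does not concern real property — no alternative holds. Not met.
  → At least one condition fails; no jurisdiction.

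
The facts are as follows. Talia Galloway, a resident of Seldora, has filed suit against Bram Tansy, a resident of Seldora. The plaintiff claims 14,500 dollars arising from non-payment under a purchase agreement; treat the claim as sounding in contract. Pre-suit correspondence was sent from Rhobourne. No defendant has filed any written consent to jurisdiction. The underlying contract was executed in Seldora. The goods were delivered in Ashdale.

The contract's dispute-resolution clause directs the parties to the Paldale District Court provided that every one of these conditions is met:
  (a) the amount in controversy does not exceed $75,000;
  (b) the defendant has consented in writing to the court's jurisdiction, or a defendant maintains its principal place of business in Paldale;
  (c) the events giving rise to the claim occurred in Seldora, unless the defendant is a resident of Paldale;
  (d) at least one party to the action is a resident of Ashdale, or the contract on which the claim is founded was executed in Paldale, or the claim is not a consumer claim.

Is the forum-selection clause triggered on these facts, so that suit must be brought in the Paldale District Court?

The Paldale District Court:
  (a) The amount in controversy is $14,500, within the 75,000 dollars ceiling. Condition met.
  (b) No such written consent has been filed; no defendant is a corporation — every alternative fails. Not met.
  (c) The operative events occurred in Ashdale, not Seldora. The proviso offers no rescue either, since the defendant resides in Seldora, not Paldale. Not satisfied.
  (d) The claim is a contract claim, not a consumer claim, which satisfies one of the alternatives. Condition met.
  → The clause does not apply.

No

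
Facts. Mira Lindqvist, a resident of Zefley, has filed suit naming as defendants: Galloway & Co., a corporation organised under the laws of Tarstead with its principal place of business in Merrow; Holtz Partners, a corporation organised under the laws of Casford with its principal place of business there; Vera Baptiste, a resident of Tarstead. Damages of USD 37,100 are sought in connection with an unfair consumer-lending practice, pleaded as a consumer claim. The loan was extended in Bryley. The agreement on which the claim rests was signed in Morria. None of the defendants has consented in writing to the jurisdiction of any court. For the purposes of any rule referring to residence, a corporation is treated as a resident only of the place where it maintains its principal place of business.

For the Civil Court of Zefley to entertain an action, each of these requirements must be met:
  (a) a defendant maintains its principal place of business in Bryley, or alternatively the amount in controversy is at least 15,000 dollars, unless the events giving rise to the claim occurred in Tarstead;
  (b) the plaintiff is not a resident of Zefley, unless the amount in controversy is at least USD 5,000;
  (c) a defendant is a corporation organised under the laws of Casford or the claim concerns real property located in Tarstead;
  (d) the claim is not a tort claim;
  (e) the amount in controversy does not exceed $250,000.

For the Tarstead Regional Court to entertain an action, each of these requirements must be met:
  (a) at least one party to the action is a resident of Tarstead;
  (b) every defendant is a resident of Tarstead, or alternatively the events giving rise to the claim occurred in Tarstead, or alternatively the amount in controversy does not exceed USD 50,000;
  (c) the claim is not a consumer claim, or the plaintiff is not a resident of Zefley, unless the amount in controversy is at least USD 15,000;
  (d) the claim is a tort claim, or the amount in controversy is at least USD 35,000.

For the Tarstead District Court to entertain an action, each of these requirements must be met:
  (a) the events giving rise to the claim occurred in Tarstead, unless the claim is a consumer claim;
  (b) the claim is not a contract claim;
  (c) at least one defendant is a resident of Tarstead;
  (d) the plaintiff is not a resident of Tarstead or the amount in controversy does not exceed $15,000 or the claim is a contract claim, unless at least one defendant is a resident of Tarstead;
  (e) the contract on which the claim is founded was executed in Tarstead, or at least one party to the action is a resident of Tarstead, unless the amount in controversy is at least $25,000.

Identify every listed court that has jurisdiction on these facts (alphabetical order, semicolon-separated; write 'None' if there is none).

The Civil Court of Zefley:
  (a) The amount in controversy is 37,100 dollars, which meets the USD 15,000 floor — that alternative is enough. Condition met.
  (b) The plaintiff resides in Zefley. But the amount in controversy is $37,100, which meets the $5,000 floor, and the 'unless' clause therefore excuses the requirement. Met.
  (c) Holtz Partners is organised under the laws of Casford — that alternative is enough. Condition met.
  (d) The claim is a consumer claim, not a tort claim. Condition met.
  (e) The amount in controversy is 37,100 dollars, within the $250,000 ceiling. Condition met.
  → Jurisdiction lies.
The Tarstead Regional Court:
  (a) Vera Baptiste resides in Tarstead. Condition met.
  (b) The amount in controversy is $37,100, within the USD 50,000 ceiling, which satisfies one of the alternatives. Condition met.
  (c) The claim is a consumer claim; the plaintiff resides in Zefley — no alternative holds. However, the amount in controversy is $37,100, which meets the $15,000 floor, so the 'unless' proviso supplies this condition. Condition met.
  (d) The amount in controversy is $37,100, which meets the 35,000 dollars floor, so one alternative holds. Condition met.
  → The court has jurisdiction.
The Tarstead District Court:
  (a) The operative events occurred in Bryley, not Tarstead. However, the claim is a consumer claim, so the 'unless' proviso supplies this condition. Condition met.
  (b) The claim is a consumer claim, not a contract claim. Condition met.
  (c) Vera Baptiste resides in Tarstead. Met.
  (d) The plaintiff resides in Zefley, which is not Tarstead, so one alternative holds. Met.
  (e) Vera Baptiste resides in Tarstead, so one alternative holds. Met.
  → Jurisdiction lies.

the Civil Court of Zefley; the Tarstead District Court; the Tarstead Regional Court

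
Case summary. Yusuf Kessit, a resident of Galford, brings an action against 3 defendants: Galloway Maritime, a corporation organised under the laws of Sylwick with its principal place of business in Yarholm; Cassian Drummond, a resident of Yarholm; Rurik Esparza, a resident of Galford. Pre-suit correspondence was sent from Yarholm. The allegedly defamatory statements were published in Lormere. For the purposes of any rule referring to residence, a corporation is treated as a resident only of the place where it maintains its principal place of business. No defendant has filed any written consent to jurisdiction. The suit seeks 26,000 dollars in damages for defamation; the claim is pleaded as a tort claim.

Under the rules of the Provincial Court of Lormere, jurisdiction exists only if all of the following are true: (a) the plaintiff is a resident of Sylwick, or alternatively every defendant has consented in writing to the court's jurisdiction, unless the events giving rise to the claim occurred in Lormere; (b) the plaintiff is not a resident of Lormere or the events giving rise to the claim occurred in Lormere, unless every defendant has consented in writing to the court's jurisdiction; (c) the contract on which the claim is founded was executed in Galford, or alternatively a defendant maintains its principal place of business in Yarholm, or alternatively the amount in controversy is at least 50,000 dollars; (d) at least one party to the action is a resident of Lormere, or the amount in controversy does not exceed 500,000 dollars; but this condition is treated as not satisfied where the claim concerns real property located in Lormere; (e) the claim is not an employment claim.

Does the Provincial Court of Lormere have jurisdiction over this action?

Yes

The Provincial Court of Lormere:
  (a) The plaintiff resides in Galford, not Sylwick; no such written consent has been filed — no alternative holds. The proviso rescues it, though: the operative events occurred in Lormere. Satisfied.
  (b) The plaintiff resides in Galford, which is not Lormere, so this disjunct is met. Satisfied.
  (c) Galloway Maritime has its principal place of business in Yarholm, which satisfies one of the alternatives. Condition met.
  (d) The amount in controversy is USD 26,000, within the USD 500,000 ceiling — that alternative is enough. The carve-out does not apply: the claim does not concern real property. Condition met.
  (e) The claim is a tort claim, not an employment claim. Condition met.
  → Every requirement is satisfied — jurisdiction.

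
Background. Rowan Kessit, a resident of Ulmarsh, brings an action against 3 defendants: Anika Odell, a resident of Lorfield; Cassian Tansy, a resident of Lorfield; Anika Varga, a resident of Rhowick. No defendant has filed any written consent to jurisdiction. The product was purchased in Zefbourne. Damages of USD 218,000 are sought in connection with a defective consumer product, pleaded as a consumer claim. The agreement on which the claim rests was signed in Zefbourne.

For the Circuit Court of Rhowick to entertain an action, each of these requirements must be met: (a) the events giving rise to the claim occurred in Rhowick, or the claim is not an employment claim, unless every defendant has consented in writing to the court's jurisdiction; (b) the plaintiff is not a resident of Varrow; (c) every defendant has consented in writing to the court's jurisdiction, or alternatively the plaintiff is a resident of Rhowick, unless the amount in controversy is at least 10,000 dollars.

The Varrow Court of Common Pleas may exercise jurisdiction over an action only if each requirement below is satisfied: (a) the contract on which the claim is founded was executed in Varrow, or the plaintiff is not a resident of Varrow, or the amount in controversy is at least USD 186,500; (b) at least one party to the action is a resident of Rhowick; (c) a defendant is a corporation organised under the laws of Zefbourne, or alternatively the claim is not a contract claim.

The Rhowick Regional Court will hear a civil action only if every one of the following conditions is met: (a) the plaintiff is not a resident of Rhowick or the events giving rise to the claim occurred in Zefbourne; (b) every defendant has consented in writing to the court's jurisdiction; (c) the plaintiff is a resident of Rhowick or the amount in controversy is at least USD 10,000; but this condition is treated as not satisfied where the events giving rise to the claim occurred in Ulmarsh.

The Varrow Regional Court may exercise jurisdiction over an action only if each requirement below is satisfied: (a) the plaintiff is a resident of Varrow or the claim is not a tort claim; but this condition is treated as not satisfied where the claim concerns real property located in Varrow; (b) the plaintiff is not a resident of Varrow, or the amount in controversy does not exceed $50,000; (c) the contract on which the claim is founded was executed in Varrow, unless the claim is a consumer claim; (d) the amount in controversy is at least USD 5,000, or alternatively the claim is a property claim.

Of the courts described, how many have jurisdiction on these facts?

3

The Circuit Court of Rhowick:
  (a) The claim is a consumer claim, not an employment claim — that alternative is enough. Satisfied.
  (b) The plaintiff resides in Ulmarsh, which is not Varrow. Condition met.
  (c) No such written consent has been filed; the plaintiff resides in Ulmarsh, not Rhowick — every alternative fails. But the amount in controversy is $218,000, which meets the $10,000 floor, and the 'unless' clause therefore excuses the requirement. Condition met.
  → Jurisdiction lies.
The Varrow Court of Common Pleas:
  (a) The plaintiff resides in Ulmarsh, which is not Varrow, so this disjunct is met. Condition met.
  (b) Anika Varga resides in Rhowick. Satisfied.
  (c) The claim is a consumer claim, not a contract claim, so this disjunct is met. Met.
  → Jurisdiction lies.
The Rhowick Regional Court:
  (a) The plaintiff resides in Ulmarsh, which is not Rhowick, which satisfies one of the alternatives. Satisfied.
  (b) No such written consent has been filed. Fails.
  (c) The amount in controversy is $218,000, which meets the USD 10,000 floor, so one alternative holds. The carve-out does not apply: the operative events occurred in Zefbourne, not Ulmarsh. Condition met.
  → No jurisdiction.
The Varrow Regional Court:
  (a) The claim is a consumer claim, not a tort claim, so this disjunct is met. The exception is not triggered, since the claim does not concern real property. Condition met.
  (b) The plaintiff resides in Ulmarsh, which is not Varrow, so this disjunct is met. Condition met.
  (c) The contract was executed in Zefbourne, not Varrow. The proviso rescues it, though: the claim is a consumer claim. Met.
  (d) The amount in controversy is 218,000 dollars, which meets the $5,000 floor, so this disjunct is met. Satisfied.
  → Jurisdiction lies.
Courts with jurisdiction: the Circuit Court of Rhowick, the Varrow Court of Common Pleas, the Varrow Regional Court — 3 in total.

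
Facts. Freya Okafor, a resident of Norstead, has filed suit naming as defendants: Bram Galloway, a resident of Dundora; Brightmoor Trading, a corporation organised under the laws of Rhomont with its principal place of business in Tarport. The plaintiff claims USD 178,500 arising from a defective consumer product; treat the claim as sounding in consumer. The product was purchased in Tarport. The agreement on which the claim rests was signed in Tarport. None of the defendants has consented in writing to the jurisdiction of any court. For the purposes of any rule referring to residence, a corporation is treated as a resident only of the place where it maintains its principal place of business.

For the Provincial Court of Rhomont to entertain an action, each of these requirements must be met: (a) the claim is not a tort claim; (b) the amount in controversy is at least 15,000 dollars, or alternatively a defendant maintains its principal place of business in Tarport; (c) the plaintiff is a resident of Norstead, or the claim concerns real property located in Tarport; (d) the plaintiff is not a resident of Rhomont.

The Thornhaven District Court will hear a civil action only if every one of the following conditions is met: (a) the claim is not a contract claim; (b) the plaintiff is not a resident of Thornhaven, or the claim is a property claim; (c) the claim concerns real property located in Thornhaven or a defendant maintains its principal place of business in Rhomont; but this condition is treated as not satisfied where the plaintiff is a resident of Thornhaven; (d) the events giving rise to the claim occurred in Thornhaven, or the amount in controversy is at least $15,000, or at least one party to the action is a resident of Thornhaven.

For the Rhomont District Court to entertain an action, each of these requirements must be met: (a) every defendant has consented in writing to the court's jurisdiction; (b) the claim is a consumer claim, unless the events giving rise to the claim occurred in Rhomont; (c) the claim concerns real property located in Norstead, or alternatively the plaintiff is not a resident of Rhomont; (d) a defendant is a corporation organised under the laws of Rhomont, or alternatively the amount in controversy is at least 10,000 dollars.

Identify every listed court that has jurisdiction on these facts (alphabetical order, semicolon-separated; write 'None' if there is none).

the Provincial Court of Rhomont

The Provincial Court of Rhomont:
  (a) The claim is a consumer claim, not a tort claim. Satisfied.
  (b) The amount in controversy is 178,500 dollars, which meets the 15,000 dollars floor, which satisfies one of the alternatives. Satisfied.
  (c) The plaintiff resides in Norstead, so one alternative holds. Satisfied.
  (d) The plaintiff resides in Norstead, which is not Rhomont. Satisfied.
  → The court has jurisdiction.
The Thornhaven District Court:
  (a) The claim is a consumer claim, not a contract claim. Met.
  (b) The plaintiff resides in Norstead, which is not Thornhaven, which satisfies one of the alternatives. Condition met.
  (c) The claim does not concern real property; the corporate defendant(s) have their principal place of business in Tarport, not Rhomont — every alternative fails. Fails.
  (d) The amount in controversy is 178,500 dollars, which meets the USD 15,000 floor, so this disjunct is met. Condition met.
  → At least one condition fails; no jurisdiction.
The Rhomont District Court:
  (a) No such written consent has been filed. Condition not met.
  (b) The claim is a consumer claim. Met.
  (c) The plaintiff resides in Norstead, which is not Rhomont, so one alternative holds. Condition met.
  (d) Brightmoor Trading is organised under the laws of Rhomont, so this disjunct is met. Condition met.
  → No jurisdiction.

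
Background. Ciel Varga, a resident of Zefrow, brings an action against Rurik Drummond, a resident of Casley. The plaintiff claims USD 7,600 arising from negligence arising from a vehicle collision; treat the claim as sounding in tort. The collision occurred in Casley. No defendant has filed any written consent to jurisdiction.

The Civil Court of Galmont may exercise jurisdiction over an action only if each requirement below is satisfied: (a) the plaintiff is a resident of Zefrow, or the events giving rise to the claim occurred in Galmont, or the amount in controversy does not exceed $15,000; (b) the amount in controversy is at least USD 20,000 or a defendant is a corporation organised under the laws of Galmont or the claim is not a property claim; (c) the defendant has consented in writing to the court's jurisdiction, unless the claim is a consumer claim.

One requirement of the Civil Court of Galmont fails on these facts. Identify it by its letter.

(c)

The Civil Court of Galmont:
  (a) The plaintiff resides in Zefrow — that alternative is enough. Satisfied.
  (b) The claim is a tort claim, not a property claim — that alternative is enough. Met.
  (c) No such written consent has been filed. The proviso offers no rescue either, since the claim is a tort claim, not a consumer claim. Not met.
Only condition (c) fails.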